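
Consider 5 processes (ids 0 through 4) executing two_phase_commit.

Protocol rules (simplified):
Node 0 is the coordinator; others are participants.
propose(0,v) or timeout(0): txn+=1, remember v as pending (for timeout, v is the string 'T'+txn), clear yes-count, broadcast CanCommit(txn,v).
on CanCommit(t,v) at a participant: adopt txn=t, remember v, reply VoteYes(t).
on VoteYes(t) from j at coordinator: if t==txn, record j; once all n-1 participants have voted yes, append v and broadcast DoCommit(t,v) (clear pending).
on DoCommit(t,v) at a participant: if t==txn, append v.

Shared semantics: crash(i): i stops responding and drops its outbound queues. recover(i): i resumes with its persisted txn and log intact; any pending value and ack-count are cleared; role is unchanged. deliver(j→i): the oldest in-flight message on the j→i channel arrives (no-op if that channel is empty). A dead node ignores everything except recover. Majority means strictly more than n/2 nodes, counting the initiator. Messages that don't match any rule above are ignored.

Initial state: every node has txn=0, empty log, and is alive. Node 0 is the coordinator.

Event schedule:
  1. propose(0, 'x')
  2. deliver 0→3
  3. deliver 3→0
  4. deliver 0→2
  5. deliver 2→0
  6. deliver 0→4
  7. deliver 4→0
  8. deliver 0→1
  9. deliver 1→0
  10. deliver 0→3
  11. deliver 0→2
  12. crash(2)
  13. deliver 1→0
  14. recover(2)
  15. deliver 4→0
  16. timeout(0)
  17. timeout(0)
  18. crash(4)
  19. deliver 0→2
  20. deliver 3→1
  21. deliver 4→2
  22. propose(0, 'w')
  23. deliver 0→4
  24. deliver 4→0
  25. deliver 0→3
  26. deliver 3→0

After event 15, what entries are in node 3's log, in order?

x

step 1 propose(0,'x'): 0={coor,t=1,log=-}
step 2 deliver 0→3: 3={part,t=1,log=-}
step 3 deliver 3→0: —
step 4 deliver 0→2: 2={part,t=1,log=-}
step 5 deliver 2→0: —
step 6 deliver 0→4: 4={part,t=1,log=-}
step 7 deliver 4→0: —
step 8 deliver 0→1: 1={part,t=1,log=-}
step 9 deliver 1→0: 0={coor,t=1,log=x}
step 10 deliver 0→3: 3={part,t=1,log=x}
step 11 deliver 0→2: 2={part,t=1,log=x}
step 12 crash(2): 2={✗part,t=1,log=x}
step 13 deliver 1→0: —
step 14 recover(2): 2={part,t=1,log=x}
step 15 deliver 4→0: —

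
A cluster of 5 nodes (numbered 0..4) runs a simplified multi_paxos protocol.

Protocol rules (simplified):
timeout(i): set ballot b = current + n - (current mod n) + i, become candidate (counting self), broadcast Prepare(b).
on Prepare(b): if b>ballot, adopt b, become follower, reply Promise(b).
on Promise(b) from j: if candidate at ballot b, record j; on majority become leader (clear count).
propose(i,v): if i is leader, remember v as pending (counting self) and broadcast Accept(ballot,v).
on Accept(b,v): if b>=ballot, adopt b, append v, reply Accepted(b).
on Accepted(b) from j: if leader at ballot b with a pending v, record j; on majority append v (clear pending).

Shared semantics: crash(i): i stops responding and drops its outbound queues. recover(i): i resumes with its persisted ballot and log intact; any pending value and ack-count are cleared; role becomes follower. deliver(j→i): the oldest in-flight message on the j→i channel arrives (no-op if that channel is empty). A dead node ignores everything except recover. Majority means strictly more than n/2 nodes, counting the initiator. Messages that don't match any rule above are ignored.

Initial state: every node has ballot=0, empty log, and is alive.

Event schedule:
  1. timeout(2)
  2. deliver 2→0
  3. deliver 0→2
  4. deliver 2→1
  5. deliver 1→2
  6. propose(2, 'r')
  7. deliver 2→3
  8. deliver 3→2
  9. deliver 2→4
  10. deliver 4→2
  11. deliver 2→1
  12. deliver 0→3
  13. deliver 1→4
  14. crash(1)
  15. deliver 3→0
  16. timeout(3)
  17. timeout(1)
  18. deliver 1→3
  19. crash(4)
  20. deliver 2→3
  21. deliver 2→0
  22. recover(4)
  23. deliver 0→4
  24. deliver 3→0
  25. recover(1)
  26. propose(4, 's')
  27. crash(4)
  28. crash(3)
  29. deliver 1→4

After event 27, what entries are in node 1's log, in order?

step 1 timeout(2): 2={cand,b=7,log=-}
step 2 deliver 2→0: 0={foll,b=7,log=-}
step 3 deliver 0→2: —
step 4 deliver 2→1: 1={foll,b=7,log=-}
step 5 deliver 1→2: 2={lead,b=7,log=-}
step 6 propose(2,'r'): —
step 7 deliver 2→3: 3={foll,b=7,log=-}
step 8 deliver 3→2: —
step 9 deliver 2→4: 4={foll,b=7,log=-}
step 10 deliver 4→2: —
step 11 deliver 2→1: 1={foll,b=7,log=r}
step 12 deliver 0→3: —
step 13 deliver 1→4: —
step 14 crash(1): 1={✗foll,b=7,log=r}
step 15 deliver 3→0: —
step 16 timeout(3): 3={cand,b=13,log=-}
step 17 timeout(1): —
step 18 deliver 1→3: —
step 19 crash(4): 4={✗foll,b=7,log=-}
step 20 deliver 2→3: —
step 21 deliver 2→0: 0={foll,b=7,log=r}
step 22 recover(4): 4={foll,b=7,log=-}
step 23 deliver 0→4: —
step 24 deliver 3→0: 0={foll,b=13,log=r}
step 25 recover(1): 1={foll,b=7,log=r}
step 26 propose(4,'s'): —
step 27 crash(4): 4={✗foll,b=7,log=-}

r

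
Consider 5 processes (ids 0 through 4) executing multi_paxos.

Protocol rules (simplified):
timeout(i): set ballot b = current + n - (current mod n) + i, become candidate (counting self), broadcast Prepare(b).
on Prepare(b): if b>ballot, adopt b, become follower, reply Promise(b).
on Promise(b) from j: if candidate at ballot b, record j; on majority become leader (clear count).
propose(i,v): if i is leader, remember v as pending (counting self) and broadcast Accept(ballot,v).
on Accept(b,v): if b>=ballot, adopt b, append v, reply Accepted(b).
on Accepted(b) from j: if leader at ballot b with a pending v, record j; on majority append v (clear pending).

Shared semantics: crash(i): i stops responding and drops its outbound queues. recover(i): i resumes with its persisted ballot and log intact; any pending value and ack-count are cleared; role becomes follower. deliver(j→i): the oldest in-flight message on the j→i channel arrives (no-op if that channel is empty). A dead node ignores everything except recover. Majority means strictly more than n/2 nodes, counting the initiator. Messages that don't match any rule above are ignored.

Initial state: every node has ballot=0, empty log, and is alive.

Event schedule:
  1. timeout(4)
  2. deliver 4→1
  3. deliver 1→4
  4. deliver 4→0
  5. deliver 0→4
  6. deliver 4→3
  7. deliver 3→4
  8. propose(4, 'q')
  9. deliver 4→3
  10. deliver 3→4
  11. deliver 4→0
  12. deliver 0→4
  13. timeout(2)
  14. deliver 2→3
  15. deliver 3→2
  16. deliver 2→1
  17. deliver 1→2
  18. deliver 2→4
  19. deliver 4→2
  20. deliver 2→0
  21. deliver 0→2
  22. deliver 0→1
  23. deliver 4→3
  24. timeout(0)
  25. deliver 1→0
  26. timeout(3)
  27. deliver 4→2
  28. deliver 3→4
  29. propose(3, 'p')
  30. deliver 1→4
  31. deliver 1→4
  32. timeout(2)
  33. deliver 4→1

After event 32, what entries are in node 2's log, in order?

q

after 1 — timeout(4): n4:cand/b9/[-]
after 2 — deliver 4→1: n1:foll/b9/[-]
after 3 — deliver 1→4: ·
after 4 — deliver 4→0: n0:foll/b9/[-]
after 5 — deliver 0→4: n4:lead/b9/[-]
after 6 — deliver 4→3: n3:foll/b9/[-]
after 7 — deliver 3→4: ·
after 8 — propose(4,'q'): ·
after 9 — deliver 4→3: n3:foll/b9/[q]
after 10 — deliver 3→4: ·
after 11 — deliver 4→0: n0:foll/b9/[q]
after 12 — deliver 0→4: n4:lead/b9/[q]
after 13 — timeout(2): n2:cand/b7/[-]
after 14 — deliver 2→3: ·
after 15 — deliver 3→2: ·
after 16 — deliver 2→1: ·
after 17 — deliver 1→2: ·
after 18 — deliver 2→4: ·
after 19 — deliver 4→2: n2:foll/b9/[-]
after 20 — deliver 2→0: ·
after 21 — deliver 0→2: ·
after 22 — deliver 0→1: ·
after 23 — deliver 4→3: ·
after 24 — timeout(0): n0:cand/b10/[q]
after 25 — deliver 1→0: ·
after 26 — timeout(3): n3:cand/b13/[q]
after 27 — deliver 4→2: n2:foll/b9/[q]
after 28 — deliver 3→4: n4:foll/b13/[q]
after 29 — propose(3,'p'): ·
after 30 — deliver 1→4: ·
after 31 — deliver 1→4: ·
after 32 — timeout(2): n2:cand/b12/[q]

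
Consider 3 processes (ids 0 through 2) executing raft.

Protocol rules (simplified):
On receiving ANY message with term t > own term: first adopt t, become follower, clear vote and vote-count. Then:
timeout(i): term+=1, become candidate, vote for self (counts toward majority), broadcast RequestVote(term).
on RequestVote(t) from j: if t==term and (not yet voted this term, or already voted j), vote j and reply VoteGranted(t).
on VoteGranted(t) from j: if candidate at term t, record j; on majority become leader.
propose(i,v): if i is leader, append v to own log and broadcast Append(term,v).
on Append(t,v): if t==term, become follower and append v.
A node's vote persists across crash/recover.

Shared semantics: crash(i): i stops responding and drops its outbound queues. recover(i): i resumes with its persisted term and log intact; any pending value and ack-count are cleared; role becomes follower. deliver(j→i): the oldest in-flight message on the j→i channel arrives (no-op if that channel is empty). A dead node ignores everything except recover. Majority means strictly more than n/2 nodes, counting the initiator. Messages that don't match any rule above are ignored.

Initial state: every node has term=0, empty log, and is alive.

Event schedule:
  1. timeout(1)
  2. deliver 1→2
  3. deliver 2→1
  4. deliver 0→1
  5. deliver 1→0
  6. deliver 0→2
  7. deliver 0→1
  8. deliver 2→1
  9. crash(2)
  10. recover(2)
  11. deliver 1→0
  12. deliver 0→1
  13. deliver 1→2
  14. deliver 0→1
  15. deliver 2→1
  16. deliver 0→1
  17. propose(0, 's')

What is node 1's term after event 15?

1. timeout(1):  <1:cand t1 ->
2. deliver 1→2:  <2:foll t1 ->
3. deliver 2→1:  <1:lead t1 ->
4. deliver 0→1:  nop
5. deliver 1→0:  <0:foll t1 ->
6. deliver 0→2:  nop
7. deliver 0→1:  nop
8. deliver 2→1:  nop
9. crash(2):  <2:✗foll t1 ->
10. recover(2):  <2:foll t1 ->
11. deliver 1→0:  nop
12. deliver 0→1:  nop
13. deliver 1→2:  nop
14. deliver 0→1:  nop
15. deliver 2→1:  nop

1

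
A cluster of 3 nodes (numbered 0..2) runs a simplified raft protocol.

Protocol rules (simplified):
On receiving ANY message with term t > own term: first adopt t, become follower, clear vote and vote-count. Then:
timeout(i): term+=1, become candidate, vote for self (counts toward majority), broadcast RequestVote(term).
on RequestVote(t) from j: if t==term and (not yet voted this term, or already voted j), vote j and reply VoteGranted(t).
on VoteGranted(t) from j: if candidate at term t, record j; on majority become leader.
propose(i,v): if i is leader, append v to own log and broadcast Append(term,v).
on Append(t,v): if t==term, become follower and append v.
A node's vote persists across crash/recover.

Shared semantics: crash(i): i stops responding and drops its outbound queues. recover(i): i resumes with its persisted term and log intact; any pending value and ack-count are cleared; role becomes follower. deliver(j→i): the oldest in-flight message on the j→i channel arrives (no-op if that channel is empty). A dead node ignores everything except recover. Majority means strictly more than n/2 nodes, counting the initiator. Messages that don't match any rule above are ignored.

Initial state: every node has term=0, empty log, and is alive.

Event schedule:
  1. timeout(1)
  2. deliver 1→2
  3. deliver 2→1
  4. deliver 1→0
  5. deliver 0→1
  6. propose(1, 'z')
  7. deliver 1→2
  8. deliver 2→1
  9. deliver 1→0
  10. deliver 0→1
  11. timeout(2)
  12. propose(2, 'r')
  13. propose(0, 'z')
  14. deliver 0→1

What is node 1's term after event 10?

step 1 timeout(1): 1={cand,t=1,log=-}
step 2 deliver 1→2: 2={foll,t=1,log=-}
step 3 deliver 2→1: 1={lead,t=1,log=-}
step 4 deliver 1→0: 0={foll,t=1,log=-}
step 5 deliver 0→1: —
step 6 propose(1,'z'): 1={lead,t=1,log=z}
step 7 deliver 1→2: 2={foll,t=1,log=z}
step 8 deliver 2→1: —
step 9 deliver 1→0: 0={foll,t=1,log=z}
step 10 deliver 0→1: —

1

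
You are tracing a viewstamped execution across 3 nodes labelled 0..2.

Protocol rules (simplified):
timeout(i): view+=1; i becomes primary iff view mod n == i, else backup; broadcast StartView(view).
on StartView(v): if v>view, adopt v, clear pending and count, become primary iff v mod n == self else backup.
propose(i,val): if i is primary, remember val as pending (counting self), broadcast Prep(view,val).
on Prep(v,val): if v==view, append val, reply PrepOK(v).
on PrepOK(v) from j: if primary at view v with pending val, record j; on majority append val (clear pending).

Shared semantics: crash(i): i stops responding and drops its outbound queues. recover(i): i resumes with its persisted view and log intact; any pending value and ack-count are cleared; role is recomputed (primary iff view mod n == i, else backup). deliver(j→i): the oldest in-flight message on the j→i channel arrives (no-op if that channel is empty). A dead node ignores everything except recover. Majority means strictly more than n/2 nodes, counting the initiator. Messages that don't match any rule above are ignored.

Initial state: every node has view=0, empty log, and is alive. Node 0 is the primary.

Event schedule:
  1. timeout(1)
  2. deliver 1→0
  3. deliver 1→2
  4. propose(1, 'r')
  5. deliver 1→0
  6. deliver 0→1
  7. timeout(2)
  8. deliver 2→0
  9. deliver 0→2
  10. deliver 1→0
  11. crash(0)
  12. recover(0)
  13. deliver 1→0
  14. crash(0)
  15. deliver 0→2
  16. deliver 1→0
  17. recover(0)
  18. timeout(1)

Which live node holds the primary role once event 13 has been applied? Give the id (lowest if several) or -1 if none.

[1] timeout(1) → N1(prim v1 [-])
[2] deliver 1→0 → N0(back v1 [-])
[3] deliver 1→2 → N2(back v1 [-])
[4] propose(1,'r') → ∅
[5] deliver 1→0 → N0(back v1 [r])
[6] deliver 0→1 → N1(prim v1 [r])
[7] timeout(2) → N2(prim v2 [-])
[8] deliver 2→0 → N0(back v2 [r])
[9] deliver 0→2 → ∅
[10] deliver 1→0 → ∅
[11] crash(0) → N0(✗back v2 [r])
[12] recover(0) → N0(back v2 [r])
[13] deliver 1→0 → ∅

1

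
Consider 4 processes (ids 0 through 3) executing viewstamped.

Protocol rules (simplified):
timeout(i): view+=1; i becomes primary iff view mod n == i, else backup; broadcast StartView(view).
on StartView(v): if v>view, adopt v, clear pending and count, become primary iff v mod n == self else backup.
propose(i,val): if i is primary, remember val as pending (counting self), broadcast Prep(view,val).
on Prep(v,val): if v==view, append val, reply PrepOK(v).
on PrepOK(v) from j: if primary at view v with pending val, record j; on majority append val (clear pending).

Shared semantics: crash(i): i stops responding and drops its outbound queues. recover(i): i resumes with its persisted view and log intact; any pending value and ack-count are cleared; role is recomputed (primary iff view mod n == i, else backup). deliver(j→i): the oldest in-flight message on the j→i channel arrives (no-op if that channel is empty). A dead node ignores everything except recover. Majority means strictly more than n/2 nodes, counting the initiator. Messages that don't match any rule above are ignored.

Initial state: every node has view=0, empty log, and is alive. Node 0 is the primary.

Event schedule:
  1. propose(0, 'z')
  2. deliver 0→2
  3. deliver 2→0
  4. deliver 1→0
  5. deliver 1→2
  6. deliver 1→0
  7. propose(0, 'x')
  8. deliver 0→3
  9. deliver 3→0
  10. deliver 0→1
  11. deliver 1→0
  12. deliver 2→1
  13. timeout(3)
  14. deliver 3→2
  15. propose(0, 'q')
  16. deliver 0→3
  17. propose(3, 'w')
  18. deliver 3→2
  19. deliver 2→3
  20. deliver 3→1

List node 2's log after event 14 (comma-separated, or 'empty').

[1] propose(0,'z') → ∅
[2] deliver 0→2 → N2(back v0 [z])
[3] deliver 2→0 → ∅
[4] deliver 1→0 → ∅
[5] deliver 1→2 → ∅
[6] deliver 1→0 → ∅
[7] propose(0,'x') → ∅
[8] deliver 0→3 → N3(back v0 [z])
[9] deliver 3→0 → ∅
[10] deliver 0→1 → N1(back v0 [z])
[11] deliver 1→0 → N0(prim v0 [x])
[12] deliver 2→1 → ∅
[13] timeout(3) → N3(back v1 [z])
[14] deliver 3→2 → N2(back v1 [z])

z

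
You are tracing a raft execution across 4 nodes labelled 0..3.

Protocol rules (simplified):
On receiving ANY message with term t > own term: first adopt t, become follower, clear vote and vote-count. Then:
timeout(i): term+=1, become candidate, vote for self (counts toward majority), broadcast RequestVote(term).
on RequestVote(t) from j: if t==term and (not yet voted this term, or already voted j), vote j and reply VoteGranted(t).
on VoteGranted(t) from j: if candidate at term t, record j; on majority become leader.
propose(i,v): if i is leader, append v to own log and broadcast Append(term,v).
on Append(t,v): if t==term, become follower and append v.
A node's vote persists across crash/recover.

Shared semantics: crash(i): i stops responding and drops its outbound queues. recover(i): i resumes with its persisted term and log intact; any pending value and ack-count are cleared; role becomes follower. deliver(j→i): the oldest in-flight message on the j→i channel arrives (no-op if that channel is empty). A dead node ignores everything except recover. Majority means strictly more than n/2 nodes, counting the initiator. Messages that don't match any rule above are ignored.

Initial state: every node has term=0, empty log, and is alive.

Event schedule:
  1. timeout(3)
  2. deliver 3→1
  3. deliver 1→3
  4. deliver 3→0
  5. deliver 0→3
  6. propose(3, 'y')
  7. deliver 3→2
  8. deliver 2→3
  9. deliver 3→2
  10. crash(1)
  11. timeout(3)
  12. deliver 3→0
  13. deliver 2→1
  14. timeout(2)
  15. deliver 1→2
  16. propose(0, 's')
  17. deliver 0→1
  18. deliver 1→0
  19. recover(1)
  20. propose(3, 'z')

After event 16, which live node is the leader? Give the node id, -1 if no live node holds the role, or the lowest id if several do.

-1

after 1 — timeout(3): n3:cand/t1/[-]
after 2 — deliver 3→1: n1:foll/t1/[-]
after 3 — deliver 1→3: ·
after 4 — deliver 3→0: n0:foll/t1/[-]
after 5 — deliver 0→3: n3:lead/t1/[-]
after 6 — propose(3,'y'): n3:lead/t1/[y]
after 7 — deliver 3→2: n2:foll/t1/[-]
after 8 — deliver 2→3: ·
after 9 — deliver 3→2: n2:foll/t1/[y]
after 10 — crash(1): n1:✗foll/t1/[-]
after 11 — timeout(3): n3:cand/t2/[y]
after 12 — deliver 3→0: n0:foll/t1/[y]
after 13 — deliver 2→1: ·
after 14 — timeout(2): n2:cand/t2/[y]
after 15 — deliver 1→2: ·
after 16 — propose(0,'s'): ·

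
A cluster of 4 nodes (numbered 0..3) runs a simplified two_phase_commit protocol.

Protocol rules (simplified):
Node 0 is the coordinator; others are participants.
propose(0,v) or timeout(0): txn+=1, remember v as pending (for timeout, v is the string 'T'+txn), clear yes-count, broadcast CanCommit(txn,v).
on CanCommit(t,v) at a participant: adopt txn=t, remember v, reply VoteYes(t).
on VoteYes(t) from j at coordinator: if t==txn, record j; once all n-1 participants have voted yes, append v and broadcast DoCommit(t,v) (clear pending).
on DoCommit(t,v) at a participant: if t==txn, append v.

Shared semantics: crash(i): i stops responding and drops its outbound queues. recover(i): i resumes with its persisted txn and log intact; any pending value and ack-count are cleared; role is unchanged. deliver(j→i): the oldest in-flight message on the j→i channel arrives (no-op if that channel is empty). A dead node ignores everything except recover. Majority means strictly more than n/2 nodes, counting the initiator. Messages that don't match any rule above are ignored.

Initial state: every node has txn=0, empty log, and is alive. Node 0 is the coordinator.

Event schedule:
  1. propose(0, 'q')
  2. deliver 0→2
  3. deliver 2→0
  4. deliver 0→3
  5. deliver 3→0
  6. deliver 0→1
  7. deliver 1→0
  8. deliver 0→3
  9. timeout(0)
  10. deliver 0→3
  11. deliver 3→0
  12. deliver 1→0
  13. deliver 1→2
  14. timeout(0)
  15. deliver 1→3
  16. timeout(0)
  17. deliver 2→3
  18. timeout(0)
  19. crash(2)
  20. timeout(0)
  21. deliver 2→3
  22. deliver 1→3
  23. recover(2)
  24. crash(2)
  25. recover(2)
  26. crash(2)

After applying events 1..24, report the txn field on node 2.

e1 propose(0,'q'): 0[coor,t=1,-]
e2 deliver 0→2: 2[part,t=1,-]
e3 deliver 2→0: ·
e4 deliver 0→3: 3[part,t=1,-]
e5 deliver 3→0: ·
e6 deliver 0→1: 1[part,t=1,-]
e7 deliver 1→0: 0[coor,t=1,q]
e8 deliver 0→3: 3[part,t=1,q]
e9 timeout(0): 0[coor,t=2,q]
e10 deliver 0→3: 3[part,t=2,q]
e11 deliver 3→0: ·
e12 deliver 1→0: ·
e13 deliver 1→2: ·
e14 timeout(0): 0[coor,t=3,q]
e15 deliver 1→3: ·
e16 timeout(0): 0[coor,t=4,q]
e17 deliver 2→3: ·
e18 timeout(0): 0[coor,t=5,q]
e19 crash(2): 2[✗part,t=1,-]
e20 timeout(0): 0[coor,t=6,q]
e21 deliver 2→3: ·
e22 deliver 1→3: ·
e23 recover(2): 2[part,t=1,-]
e24 crash(2): 2[✗part,t=1,-]

1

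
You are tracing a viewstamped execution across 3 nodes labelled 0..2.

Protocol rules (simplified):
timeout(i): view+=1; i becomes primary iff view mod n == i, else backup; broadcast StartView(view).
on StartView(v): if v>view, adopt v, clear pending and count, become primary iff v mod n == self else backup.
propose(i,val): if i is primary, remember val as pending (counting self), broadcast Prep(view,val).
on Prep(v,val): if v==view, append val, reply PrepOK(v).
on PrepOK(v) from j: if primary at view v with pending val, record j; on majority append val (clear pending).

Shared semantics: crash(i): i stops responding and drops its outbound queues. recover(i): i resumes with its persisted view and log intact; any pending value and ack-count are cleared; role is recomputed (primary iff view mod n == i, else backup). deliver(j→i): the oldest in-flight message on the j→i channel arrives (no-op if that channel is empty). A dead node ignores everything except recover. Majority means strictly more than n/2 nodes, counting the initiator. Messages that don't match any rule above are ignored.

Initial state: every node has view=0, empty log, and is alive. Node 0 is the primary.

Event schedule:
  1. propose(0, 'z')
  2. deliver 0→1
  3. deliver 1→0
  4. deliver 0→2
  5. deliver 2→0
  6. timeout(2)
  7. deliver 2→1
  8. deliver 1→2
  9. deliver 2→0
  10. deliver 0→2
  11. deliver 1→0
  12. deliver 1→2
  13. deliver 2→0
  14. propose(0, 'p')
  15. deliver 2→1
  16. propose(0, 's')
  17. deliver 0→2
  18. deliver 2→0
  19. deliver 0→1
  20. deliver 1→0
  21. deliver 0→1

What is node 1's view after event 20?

1

1. propose(0,'z'):  nop
2. deliver 0→1:  <1:back v0 z>
3. deliver 1→0:  <0:prim v0 z>
4. deliver 0→2:  <2:back v0 z>
5. deliver 2→0:  nop
6. timeout(2):  <2:back v1 z>
7. deliver 2→1:  <1:prim v1 z>
8. deliver 1→2:  nop
9. deliver 2→0:  <0:back v1 z>
10. deliver 0→2:  nop
11. deliver 1→0:  nop
12. deliver 1→2:  nop
13. deliver 2→0:  nop
14. propose(0,'p'):  nop
15. deliver 2→1:  nop
16. propose(0,'s'):  nop
17. deliver 0→2:  nop
18. deliver 2→0:  nop
19. deliver 0→1:  nop
20. deliver 1→0:  nop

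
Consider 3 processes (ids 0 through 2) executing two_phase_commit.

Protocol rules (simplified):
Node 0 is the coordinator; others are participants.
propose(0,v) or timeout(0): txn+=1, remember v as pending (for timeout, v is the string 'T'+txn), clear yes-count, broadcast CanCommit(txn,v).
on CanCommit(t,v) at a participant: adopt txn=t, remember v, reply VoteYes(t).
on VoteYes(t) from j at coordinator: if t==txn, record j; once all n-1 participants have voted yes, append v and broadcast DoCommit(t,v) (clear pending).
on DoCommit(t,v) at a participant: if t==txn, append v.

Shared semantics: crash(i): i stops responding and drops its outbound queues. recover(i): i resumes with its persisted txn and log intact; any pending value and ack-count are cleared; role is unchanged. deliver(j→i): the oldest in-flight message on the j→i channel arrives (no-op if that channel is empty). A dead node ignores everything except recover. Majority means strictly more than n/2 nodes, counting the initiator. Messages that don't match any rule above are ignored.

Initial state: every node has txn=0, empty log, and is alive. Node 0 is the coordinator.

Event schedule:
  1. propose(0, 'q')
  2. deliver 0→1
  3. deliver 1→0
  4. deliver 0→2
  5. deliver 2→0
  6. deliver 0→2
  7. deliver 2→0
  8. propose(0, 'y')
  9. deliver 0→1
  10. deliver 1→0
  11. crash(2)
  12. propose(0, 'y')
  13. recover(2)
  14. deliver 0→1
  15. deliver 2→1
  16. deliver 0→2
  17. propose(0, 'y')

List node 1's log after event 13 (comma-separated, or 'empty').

q

1. propose(0,'q'):  <0:coor t1 ->
2. deliver 0→1:  <1:part t1 ->
3. deliver 1→0:  nop
4. deliver 0→2:  <2:part t1 ->
5. deliver 2→0:  <0:coor t1 q>
6. deliver 0→2:  <2:part t1 q>
7. deliver 2→0:  nop
8. propose(0,'y'):  <0:coor t2 q>
9. deliver 0→1:  <1:part t1 q>
10. deliver 1→0:  nop
11. crash(2):  <2:✗part t1 q>
12. propose(0,'y'):  <0:coor t3 q>
13. recover(2):  <2:part t1 q>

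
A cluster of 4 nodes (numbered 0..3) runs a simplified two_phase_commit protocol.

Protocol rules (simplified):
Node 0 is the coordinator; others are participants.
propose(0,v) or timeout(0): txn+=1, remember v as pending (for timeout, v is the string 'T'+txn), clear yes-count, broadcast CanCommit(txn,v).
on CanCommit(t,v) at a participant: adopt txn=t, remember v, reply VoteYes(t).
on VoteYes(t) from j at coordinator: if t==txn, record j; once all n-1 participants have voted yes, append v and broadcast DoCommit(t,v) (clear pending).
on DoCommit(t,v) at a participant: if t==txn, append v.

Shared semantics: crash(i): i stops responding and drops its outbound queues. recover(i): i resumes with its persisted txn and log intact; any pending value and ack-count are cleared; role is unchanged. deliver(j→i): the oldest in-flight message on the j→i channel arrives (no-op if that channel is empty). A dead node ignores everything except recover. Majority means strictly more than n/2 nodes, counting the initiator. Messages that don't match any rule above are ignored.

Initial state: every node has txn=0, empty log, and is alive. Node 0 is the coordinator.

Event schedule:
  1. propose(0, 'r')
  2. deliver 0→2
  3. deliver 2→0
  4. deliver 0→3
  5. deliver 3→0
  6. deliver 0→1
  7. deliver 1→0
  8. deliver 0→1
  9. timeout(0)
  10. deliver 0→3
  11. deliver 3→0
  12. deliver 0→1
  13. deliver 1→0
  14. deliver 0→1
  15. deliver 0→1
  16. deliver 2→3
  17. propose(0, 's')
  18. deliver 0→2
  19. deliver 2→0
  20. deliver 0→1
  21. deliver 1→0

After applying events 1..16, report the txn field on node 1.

e1 propose(0,'r'): 0[coor,t=1,-]
e2 deliver 0→2: 2[part,t=1,-]
e3 deliver 2→0: ·
e4 deliver 0→3: 3[part,t=1,-]
e5 deliver 3→0: ·
e6 deliver 0→1: 1[part,t=1,-]
e7 deliver 1→0: 0[coor,t=1,r]
e8 deliver 0→1: 1[part,t=1,r]
e9 timeout(0): 0[coor,t=2,r]
e10 deliver 0→3: 3[part,t=1,r]
e11 deliver 3→0: ·
e12 deliver 0→1: 1[part,t=2,r]
e13 deliver 1→0: ·
e14 deliver 0→1: ·
e15 deliver 0→1: ·
e16 deliver 2→3: ·

2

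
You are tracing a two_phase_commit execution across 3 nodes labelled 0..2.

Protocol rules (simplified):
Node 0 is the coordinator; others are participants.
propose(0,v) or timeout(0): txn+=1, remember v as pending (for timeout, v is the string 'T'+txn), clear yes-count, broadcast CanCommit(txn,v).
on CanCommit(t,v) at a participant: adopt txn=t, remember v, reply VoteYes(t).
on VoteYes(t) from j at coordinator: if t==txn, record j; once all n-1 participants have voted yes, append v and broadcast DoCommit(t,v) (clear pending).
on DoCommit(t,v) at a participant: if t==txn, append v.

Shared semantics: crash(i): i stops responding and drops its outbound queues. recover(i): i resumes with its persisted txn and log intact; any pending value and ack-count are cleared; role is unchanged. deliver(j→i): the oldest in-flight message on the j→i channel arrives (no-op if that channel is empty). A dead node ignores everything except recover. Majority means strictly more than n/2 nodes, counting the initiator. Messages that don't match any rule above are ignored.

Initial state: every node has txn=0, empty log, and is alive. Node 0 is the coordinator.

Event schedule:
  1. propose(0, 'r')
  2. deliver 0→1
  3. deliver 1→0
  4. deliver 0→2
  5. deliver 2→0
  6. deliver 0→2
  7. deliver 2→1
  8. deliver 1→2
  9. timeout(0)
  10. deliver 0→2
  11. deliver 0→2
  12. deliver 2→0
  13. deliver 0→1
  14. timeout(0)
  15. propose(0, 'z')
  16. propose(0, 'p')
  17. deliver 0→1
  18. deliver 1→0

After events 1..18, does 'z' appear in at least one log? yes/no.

no

after 1 — propose(0,'r'): n0:coor/t1/[-]
after 2 — deliver 0→1: n1:part/t1/[-]
after 3 — deliver 1→0: ·
after 4 — deliver 0→2: n2:part/t1/[-]
after 5 — deliver 2→0: n0:coor/t1/[r]
after 6 — deliver 0→2: n2:part/t1/[r]
after 7 — deliver 2→1: ·
after 8 — deliver 1→2: ·
after 9 — timeout(0): n0:coor/t2/[r]
after 10 — deliver 0→2: n2:part/t2/[r]
after 11 — deliver 0→2: ·
after 12 — deliver 2→0: ·
after 13 — deliver 0→1: n1:part/t1/[r]
after 14 — timeout(0): n0:coor/t3/[r]
after 15 — propose(0,'z'): n0:coor/t4/[r]
after 16 — propose(0,'p'): n0:coor/t5/[r]
after 17 — deliver 0→1: n1:part/t2/[r]
after 18 — deliver 1→0: ·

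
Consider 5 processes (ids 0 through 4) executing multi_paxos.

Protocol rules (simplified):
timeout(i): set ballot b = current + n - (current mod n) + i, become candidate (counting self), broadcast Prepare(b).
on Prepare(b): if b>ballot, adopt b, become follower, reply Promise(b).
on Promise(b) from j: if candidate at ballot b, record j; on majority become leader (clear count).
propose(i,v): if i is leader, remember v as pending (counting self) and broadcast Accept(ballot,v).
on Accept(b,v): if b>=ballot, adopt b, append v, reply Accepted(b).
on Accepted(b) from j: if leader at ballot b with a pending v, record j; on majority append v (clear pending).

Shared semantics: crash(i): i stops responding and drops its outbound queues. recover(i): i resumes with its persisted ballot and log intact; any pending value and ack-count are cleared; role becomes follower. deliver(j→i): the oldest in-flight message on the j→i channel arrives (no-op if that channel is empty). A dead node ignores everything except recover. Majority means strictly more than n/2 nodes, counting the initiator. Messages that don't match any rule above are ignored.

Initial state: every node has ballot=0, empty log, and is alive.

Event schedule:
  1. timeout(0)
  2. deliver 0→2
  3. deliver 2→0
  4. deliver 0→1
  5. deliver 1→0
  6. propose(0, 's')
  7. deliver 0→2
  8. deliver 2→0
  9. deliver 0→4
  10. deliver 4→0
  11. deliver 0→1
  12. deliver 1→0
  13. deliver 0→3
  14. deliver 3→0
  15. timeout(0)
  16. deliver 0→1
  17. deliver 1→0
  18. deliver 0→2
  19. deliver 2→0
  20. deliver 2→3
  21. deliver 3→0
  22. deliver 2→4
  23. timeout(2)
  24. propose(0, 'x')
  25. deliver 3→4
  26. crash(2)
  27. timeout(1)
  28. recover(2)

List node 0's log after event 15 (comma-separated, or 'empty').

step 1 timeout(0): 0={cand,b=5,log=-}
step 2 deliver 0→2: 2={foll,b=5,log=-}
step 3 deliver 2→0: —
step 4 deliver 0→1: 1={foll,b=5,log=-}
step 5 deliver 1→0: 0={lead,b=5,log=-}
step 6 propose(0,'s'): —
step 7 deliver 0→2: 2={foll,b=5,log=s}
step 8 deliver 2→0: —
step 9 deliver 0→4: 4={foll,b=5,log=-}
step 10 deliver 4→0: —
step 11 deliver 0→1: 1={foll,b=5,log=s}
step 12 deliver 1→0: 0={lead,b=5,log=s}
step 13 deliver 0→3: 3={foll,b=5,log=-}
step 14 deliver 3→0: —
step 15 timeout(0): 0={cand,b=10,log=s}

s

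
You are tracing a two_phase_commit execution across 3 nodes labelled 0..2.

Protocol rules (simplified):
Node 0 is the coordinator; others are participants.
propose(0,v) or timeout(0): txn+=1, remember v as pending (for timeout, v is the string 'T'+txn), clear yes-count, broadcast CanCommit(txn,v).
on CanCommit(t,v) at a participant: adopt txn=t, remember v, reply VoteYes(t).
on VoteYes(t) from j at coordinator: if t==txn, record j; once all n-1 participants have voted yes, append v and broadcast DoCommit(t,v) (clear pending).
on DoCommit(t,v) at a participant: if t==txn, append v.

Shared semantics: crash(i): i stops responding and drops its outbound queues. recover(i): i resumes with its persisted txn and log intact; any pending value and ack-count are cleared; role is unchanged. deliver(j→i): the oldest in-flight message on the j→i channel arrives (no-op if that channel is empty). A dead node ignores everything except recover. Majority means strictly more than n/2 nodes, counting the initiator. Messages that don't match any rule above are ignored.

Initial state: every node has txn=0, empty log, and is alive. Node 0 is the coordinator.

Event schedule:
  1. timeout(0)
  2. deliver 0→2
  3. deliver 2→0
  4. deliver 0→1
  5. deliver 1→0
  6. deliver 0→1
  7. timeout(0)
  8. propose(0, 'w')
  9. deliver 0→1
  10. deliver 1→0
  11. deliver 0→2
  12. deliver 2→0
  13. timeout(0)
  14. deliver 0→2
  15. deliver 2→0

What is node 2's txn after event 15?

2

e1 timeout(0): 0[coor,t=1,-]
e2 deliver 0→2: 2[part,t=1,-]
e3 deliver 2→0: ·
e4 deliver 0→1: 1[part,t=1,-]
e5 deliver 1→0: 0[coor,t=1,T1]
e6 deliver 0→1: 1[part,t=1,T1]
e7 timeout(0): 0[coor,t=2,T1]
e8 propose(0,'w'): 0[coor,t=3,T1]
e9 deliver 0→1: 1[part,t=2,T1]
e10 deliver 1→0: ·
e11 deliver 0→2: 2[part,t=1,T1]
e12 deliver 2→0: ·
e13 timeout(0): 0[coor,t=4,T1]
e14 deliver 0→2: 2[part,t=2,T1]
e15 deliver 2→0: ·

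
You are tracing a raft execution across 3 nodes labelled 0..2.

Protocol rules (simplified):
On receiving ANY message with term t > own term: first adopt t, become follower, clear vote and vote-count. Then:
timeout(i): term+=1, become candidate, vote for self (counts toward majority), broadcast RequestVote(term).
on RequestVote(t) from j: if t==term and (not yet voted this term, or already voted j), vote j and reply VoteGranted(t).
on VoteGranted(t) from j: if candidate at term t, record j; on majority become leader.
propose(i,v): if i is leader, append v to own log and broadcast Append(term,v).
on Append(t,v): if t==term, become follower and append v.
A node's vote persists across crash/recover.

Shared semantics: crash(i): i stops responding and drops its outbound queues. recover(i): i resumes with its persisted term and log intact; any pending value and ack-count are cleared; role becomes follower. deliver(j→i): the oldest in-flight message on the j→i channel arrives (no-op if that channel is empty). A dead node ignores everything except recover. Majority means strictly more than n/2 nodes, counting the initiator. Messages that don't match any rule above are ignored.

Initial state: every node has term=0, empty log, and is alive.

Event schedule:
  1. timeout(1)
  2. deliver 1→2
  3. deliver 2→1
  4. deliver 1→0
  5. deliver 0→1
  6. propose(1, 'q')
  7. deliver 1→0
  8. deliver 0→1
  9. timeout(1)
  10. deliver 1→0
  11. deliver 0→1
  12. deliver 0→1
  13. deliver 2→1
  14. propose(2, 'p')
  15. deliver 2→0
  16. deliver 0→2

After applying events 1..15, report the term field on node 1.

2

after 1 — timeout(1): n1:cand/t1/[-]
after 2 — deliver 1→2: n2:foll/t1/[-]
after 3 — deliver 2→1: n1:lead/t1/[-]
after 4 — deliver 1→0: n0:foll/t1/[-]
after 5 — deliver 0→1: ·
after 6 — propose(1,'q'): n1:lead/t1/[q]
after 7 — deliver 1→0: n0:foll/t1/[q]
after 8 — deliver 0→1: ·
after 9 — timeout(1): n1:cand/t2/[q]
after 10 — deliver 1→0: n0:foll/t2/[q]
after 11 — deliver 0→1: n1:lead/t2/[q]
after 12 — deliver 0→1: ·
after 13 — deliver 2→1: ·
after 14 — propose(2,'p'): ·
after 15 — deliver 2→0: ·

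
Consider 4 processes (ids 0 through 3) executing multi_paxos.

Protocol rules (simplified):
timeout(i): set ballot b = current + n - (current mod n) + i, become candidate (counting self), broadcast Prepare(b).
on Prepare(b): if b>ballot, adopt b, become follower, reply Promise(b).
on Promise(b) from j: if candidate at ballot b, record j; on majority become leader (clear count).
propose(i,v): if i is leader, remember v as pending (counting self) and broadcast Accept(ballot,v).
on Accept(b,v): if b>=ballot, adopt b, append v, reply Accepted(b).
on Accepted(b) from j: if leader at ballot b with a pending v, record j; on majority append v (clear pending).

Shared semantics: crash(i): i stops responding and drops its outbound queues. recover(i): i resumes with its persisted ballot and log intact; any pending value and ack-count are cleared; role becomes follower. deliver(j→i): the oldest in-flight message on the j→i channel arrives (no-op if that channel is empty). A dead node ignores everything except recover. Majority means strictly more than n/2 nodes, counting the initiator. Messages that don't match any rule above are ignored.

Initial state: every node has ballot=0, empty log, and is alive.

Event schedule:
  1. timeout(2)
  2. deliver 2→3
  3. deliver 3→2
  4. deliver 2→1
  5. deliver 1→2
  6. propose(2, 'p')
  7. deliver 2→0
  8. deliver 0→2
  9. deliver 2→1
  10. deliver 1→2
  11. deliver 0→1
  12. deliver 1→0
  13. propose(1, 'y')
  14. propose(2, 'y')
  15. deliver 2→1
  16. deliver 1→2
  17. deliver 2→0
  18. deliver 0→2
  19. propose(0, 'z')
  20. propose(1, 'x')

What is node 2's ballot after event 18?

e1 timeout(2): 2[cand,b=6,-]
e2 deliver 2→3: 3[foll,b=6,-]
e3 deliver 3→2: ·
e4 deliver 2→1: 1[foll,b=6,-]
e5 deliver 1→2: 2[lead,b=6,-]
e6 propose(2,'p'): ·
e7 deliver 2→0: 0[foll,b=6,-]
e8 deliver 0→2: ·
e9 deliver 2→1: 1[foll,b=6,p]
e10 deliver 1→2: ·
e11 deliver 0→1: ·
e12 deliver 1→0: ·
e13 propose(1,'y'): ·
e14 propose(2,'y'): ·
e15 deliver 2→1: 1[foll,b=6,p,y]
e16 deliver 1→2: ·
e17 deliver 2→0: 0[foll,b=6,p]
e18 deliver 0→2: 2[lead,b=6,y]

6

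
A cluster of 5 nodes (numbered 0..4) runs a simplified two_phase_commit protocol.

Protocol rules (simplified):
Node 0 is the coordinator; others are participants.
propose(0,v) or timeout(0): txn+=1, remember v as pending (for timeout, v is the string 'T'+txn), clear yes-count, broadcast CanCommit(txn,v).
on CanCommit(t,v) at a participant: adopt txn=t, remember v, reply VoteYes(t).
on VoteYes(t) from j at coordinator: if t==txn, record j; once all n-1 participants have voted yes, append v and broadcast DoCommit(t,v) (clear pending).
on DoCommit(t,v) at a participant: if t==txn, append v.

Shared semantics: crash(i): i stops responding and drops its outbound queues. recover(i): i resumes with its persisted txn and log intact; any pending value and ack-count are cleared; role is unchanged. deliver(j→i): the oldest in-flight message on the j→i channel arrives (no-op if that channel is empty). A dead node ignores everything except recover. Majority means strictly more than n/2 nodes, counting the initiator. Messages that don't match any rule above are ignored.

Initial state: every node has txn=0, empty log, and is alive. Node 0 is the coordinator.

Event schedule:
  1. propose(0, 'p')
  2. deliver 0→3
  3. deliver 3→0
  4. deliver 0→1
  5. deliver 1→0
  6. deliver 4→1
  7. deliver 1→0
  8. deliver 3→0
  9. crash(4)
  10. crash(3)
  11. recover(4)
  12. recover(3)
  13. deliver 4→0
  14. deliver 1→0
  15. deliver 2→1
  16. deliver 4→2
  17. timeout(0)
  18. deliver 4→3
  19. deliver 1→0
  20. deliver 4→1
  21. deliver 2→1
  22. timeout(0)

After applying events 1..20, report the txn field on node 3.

1. propose(0,'p'):  <0:coor t1 ->
2. deliver 0→3:  <3:part t1 ->
3. deliver 3→0:  nop
4. deliver 0→1:  <1:part t1 ->
5. deliver 1→0:  nop
6. deliver 4→1:  nop
7. deliver 1→0:  nop
8. deliver 3→0:  nop
9. crash(4):  <4:✗part t0 ->
10. crash(3):  <3:✗part t1 ->
11. recover(4):  <4:part t0 ->
12. recover(3):  <3:part t1 ->
13. deliver 4→0:  nop
14. deliver 1→0:  nop
15. deliver 2→1:  nop
16. deliver 4→2:  nop
17. timeout(0):  <0:coor t2 ->
18. deliver 4→3:  nop
19. deliver 1→0:  nop
20. deliver 4→1:  nop

1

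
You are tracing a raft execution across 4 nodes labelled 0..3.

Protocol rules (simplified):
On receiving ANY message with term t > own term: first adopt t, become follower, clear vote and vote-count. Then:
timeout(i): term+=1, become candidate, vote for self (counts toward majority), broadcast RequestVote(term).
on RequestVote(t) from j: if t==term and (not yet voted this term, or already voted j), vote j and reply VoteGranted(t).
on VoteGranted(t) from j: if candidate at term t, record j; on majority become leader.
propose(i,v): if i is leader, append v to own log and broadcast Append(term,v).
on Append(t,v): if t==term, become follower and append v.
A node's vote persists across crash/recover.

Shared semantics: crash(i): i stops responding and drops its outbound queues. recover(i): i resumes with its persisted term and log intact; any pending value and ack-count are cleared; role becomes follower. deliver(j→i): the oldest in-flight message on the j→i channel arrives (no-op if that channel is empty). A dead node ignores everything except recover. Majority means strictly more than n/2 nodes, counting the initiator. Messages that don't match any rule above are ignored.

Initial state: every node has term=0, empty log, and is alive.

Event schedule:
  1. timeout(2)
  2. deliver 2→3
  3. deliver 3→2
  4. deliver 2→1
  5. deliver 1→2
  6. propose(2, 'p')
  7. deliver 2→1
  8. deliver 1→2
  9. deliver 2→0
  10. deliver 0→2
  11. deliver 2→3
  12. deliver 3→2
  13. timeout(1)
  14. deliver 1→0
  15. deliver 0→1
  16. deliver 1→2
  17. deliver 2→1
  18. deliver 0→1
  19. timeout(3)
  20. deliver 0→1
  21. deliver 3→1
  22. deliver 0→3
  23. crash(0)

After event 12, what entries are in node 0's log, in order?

step 1 timeout(2): 2={cand,t=1,log=-}
step 2 deliver 2→3: 3={foll,t=1,log=-}
step 3 deliver 3→2: —
step 4 deliver 2→1: 1={foll,t=1,log=-}
step 5 deliver 1→2: 2={lead,t=1,log=-}
step 6 propose(2,'p'): 2={lead,t=1,log=p}
step 7 deliver 2→1: 1={foll,t=1,log=p}
step 8 deliver 1→2: —
step 9 deliver 2→0: 0={foll,t=1,log=-}
step 10 deliver 0→2: —
step 11 deliver 2→3: 3={foll,t=1,log=p}
step 12 deliver 3→2: —

empty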